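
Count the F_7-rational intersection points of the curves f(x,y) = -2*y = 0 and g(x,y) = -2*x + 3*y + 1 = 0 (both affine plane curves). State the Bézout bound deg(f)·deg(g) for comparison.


Common zeros: {(4, 0)}; count = 1; Bézout bound = 1.

deg(f) = 1, deg(g) = 1, so Bézout bound = 1.
Scan x ∈ F_7. For each x, list the y ∈ F_7 with f(x, y) ≡ 0 and those with g(x, y) ≡ 0 (mod 7); the common zeros in that column are the intersection.
  x = 0: f ≡ 0 at y ∈ {0}; g ≡ 0 at y ∈ {2}; common: ∅.
  x = 1: f ≡ 0 at y ∈ {0}; g ≡ 0 at y ∈ {5}; common: ∅.
  x = 2: f ≡ 0 at y ∈ {0}; g ≡ 0 at y ∈ {1}; common: ∅.
  x = 3: f ≡ 0 at y ∈ {0}; g ≡ 0 at y ∈ {4}; common: ∅.
  x = 4: f ≡ 0 at y ∈ {0}; g ≡ 0 at y ∈ {0}; common: {0}.
  x = 5: f ≡ 0 at y ∈ {0}; g ≡ 0 at y ∈ {3}; common: ∅.
  x = 6: f ≡ 0 at y ∈ {0}; g ≡ 0 at y ∈ {6}; common: ∅.
Collecting: common zeros = {(4, 0)}, so the count is 1.
Comparison with the Bézout bound: 1 ≤ 1 = deg(f)·deg(g), as expected for curves with no common component (the bound is attained).


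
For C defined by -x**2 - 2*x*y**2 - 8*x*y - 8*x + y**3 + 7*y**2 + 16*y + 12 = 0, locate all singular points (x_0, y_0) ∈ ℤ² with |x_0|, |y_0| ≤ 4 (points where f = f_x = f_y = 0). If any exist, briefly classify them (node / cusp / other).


Singular points: {(0, -2)}; classification: node.

Compute partial derivatives:
  f_x = -2*x - 2*y**2 - 8*y - 8.
  f_y = -4*x*y - 8*x + 3*y**2 + 14*y + 16.
Scan x_0 ∈ {−4, ..., 4}. For each x_0, f_y(x_0, y) is a polynomial in y; find its integer roots y ∈ {−4, ..., 4}, then test f_x and f at those candidates.
  x = -4: f_y(-4, y) = 3*y**2 + 30*y + 48; vanishes at y ∈ {-2}. (-4, -2): f_x = 8 ≠ 0.
  x = -3: f_y(-3, y) = 3*y**2 + 26*y + 40; vanishes at y ∈ {-2}. (-3, -2): f_x = 6 ≠ 0.
  x = -2: f_y(-2, y) = 3*y**2 + 22*y + 32; vanishes at y ∈ {-2}. (-2, -2): f_x = 4 ≠ 0.
  x = -1: f_y(-1, y) = 3*y**2 + 18*y + 24; vanishes at y ∈ {-4, -2}. (-1, -4): f_x = -6 ≠ 0; (-1, -2): f_x = 2 ≠ 0.
  x = 0: f_y(0, y) = 3*y**2 + 14*y + 16; vanishes at y ∈ {-2}. (0, -2): f_x = 0, f = 0 — SINGULAR.
  x = 1: f_y(1, y) = 3*y**2 + 10*y + 8; vanishes at y ∈ {-2}. (1, -2): f_x = -2 ≠ 0.
  x = 2: f_y(2, y) = 3*y**2 + 6*y; vanishes at y ∈ {-2, 0}. (2, -2): f_x = -4 ≠ 0; (2, 0): f_x = -12 ≠ 0.
  x = 3: f_y(3, y) = 3*y**2 + 2*y - 8; vanishes at y ∈ {-2}. (3, -2): f_x = -6 ≠ 0.
  x = 4: f_y(4, y) = 3*y**2 - 2*y - 16; vanishes at y ∈ {-2}. (4, -2): f_x = -8 ≠ 0.
Only singular point on the grid: (0, -2).
Classify: substitute x = 0 + u, y = -2 + v and expand: f = -u**2 - 2*u*v**2 + v**3 + v**2.
No constant or linear terms (consistent with a singular point). Quadratic part: -u**2 + v**2. Cubic part: -2*u*v**2 + v**3.
The quadratic part v**2 - u**2 = (v − u)(v + u) splits into two distinct linear factors, so there are two distinct tangent lines y − -2 = ±(x − 0) — this is a node (ordinary double point).
Classification: node.


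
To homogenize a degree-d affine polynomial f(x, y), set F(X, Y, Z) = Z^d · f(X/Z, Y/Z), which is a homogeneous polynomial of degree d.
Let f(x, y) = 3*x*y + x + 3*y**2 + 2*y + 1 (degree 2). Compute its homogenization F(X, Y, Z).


F(X, Y, Z) = 3*X*Y + X*Z + 3*Y**2 + 2*Y*Z + Z**2

deg(f) = 2.
Substitute x = X/Z, y = Y/Z into f, then multiply by Z^2.
  monomial 3·x^1·y^1 ↦ 3·X^1·Y^1·Z^0.
  monomial 1·x^1·y^0 ↦ 1·X^1·Y^0·Z^1.
  monomial 3·x^0·y^2 ↦ 3·X^0·Y^2·Z^0.
  monomial 2·x^0·y^1 ↦ 2·X^0·Y^1·Z^1.
  monomial 1·x^0·y^0 ↦ 1·X^0·Y^0·Z^2.
Collecting: F(X, Y, Z) = 3*X*Y + X*Z + 3*Y**2 + 2*Y*Z + Z**2.


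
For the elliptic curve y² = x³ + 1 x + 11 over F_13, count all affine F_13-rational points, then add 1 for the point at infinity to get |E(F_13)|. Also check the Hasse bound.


Affine points = {(1, 0), (4, 1), (4, 12), (6, 5), (6, 8), (7, 6), (7, 7), (11, 1), (11, 12), (12, 3), (12, 10)}; affine count = 11; |E(F_13)| = 12.

Discriminant check: Δ ∝ 4a³ + 27b² = 4·1³ + 27·11² = 4·1 + 27·121 ≡ 8 (mod 13). Nonzero ⇒ E is nonsingular.
For each x ∈ F_13, compute rhs = x³ + 1·x + 11 mod 13, then count y ∈ F_13 with y² ≡ rhs.
  x = 0: rhs = 11, matching y values: none (0 points).
  x = 1: rhs = 0, matching y values: 0 (1 points).
  x = 2: rhs = 8, matching y values: none (0 points).
  x = 3: rhs = 2, matching y values: none (0 points).
  x = 4: rhs = 1, matching y values: 1, 12 (2 points).
  x = 5: rhs = 11, matching y values: none (0 points).
  x = 6: rhs = 12, matching y values: 5, 8 (2 points).
  x = 7: rhs = 10, matching y values: 6, 7 (2 points).
  x = 8: rhs = 11, matching y values: none (0 points).
  x = 9: rhs = 8, matching y values: none (0 points).
  x = 10: rhs = 7, matching y values: none (0 points).
  x = 11: rhs = 1, matching y values: 1, 12 (2 points).
  x = 12: rhs = 9, matching y values: 3, 10 (2 points).
Total affine count: 11.
Full point count |E(F_13)| = 11 + 1 = 12.
Hasse bound: |12 − (13+1)| = |-2| = 2 ≤ 2√13 ≈ 7.2111 ✓.


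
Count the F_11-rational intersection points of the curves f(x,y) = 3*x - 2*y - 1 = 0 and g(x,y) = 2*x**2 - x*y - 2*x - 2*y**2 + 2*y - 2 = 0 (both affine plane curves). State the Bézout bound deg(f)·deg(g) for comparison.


Common zeros: {(4, 0)}; count = 1; Bézout bound = 2.

deg(f) = 1, deg(g) = 2, so Bézout bound = 2.
Scan x ∈ F_11. For each x, list the y ∈ F_11 with f(x, y) ≡ 0 and those with g(x, y) ≡ 0 (mod 11); the common zeros in that column are the intersection.
  x = 0: f ≡ 0 at y ∈ {5}; g ≡ 0 at y ∈ ∅; common: ∅.
  x = 1: f ≡ 0 at y ∈ {1}; g ≡ 0 at y ∈ ∅; common: ∅.
  x = 2: f ≡ 0 at y ∈ {8}; g ≡ 0 at y ∈ {1, 10}; common: ∅.
  x = 3: f ≡ 0 at y ∈ {4}; g ≡ 0 at y ∈ {2, 3}; common: ∅.
  x = 4: f ≡ 0 at y ∈ {0}; g ≡ 0 at y ∈ {0, 10}; common: {0}.
  x = 5: f ≡ 0 at y ∈ {7}; g ≡ 0 at y ∈ {1, 3}; common: ∅.
  x = 6: f ≡ 0 at y ∈ {3}; g ≡ 0 at y ∈ ∅; common: ∅.
  x = 7: f ≡ 0 at y ∈ {10}; g ≡ 0 at y ∈ ∅; common: ∅.
  x = 8: f ≡ 0 at y ∈ {6}; g ≡ 0 at y ∈ {0, 8}; common: ∅.
  x = 9: f ≡ 0 at y ∈ {2}; g ≡ 0 at y ∈ ∅; common: ∅.
  x = 10: f ≡ 0 at y ∈ {9}; g ≡ 0 at y ∈ {2, 5}; common: ∅.
Collecting: common zeros = {(4, 0)}, so the count is 1.
Comparison with the Bézout bound: 1 ≤ 2 = deg(f)·deg(g), as expected for curves with no common component (the affine F_11-count falls short of the bound because intersections may lie at infinity, over extension fields, or carry multiplicity).


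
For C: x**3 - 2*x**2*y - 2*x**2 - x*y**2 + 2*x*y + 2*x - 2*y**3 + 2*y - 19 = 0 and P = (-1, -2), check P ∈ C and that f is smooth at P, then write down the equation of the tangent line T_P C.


Tangent line at P: -7*x - 30*y - 67 = 0.

Step 1: f(-1, -2) = 0, so P lies on C.
Step 2: partial derivatives
  f_x(x, y) = 3*x**2 - 4*x*y - 4*x - y**2 + 2*y + 2, f_y(x, y) = -2*x**2 - 2*x*y + 2*x - 6*y**2 + 2.
  f_x(P) = -7, f_y(P) = -30 (gradient nonzero, so P is smooth).
Step 3: tangent line at P: -7·(x − -1) + -30·(y − -2) = 0.
Expanding: -7*x - 30*y - 67 = 0.


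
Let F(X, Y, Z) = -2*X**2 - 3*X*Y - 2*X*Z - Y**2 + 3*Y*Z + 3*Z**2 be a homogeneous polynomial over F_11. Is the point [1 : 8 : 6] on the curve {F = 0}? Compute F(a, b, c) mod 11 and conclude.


F(1,8,6) ≡ 7 (mod 11); P is NOT on the curve.

Evaluate F(1, 8, 6) term-by-term (mod 11).
  -2*X**2 ↦ -2·1·1·1 = -2
  -3*X*Y ↦ -3·1·8·1 = -24
  -2*X*Z ↦ -2·1·1·6 = -12
  -Y**2 ↦ -1·1·64·1 = -64
  3*Y*Z ↦ 3·1·8·6 = 144
  3*Z**2 ↦ 3·1·1·36 = 108
Sum: F(1, 8, 6) = (-2) + (-24) + (-12) + (-64) + (144) + (108) = 150.
Reducing mod 11: 150 ≡ 7 (mod 11).
Since F(a, b, c) ≡ 7 ≠ 0 (mod 11), P does NOT lie on the curve.


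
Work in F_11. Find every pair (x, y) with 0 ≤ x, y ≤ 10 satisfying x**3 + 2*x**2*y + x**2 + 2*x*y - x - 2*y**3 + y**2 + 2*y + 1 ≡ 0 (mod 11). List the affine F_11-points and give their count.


Affine F_11-points: {(2, 0), (2, 7), (2, 10), (3, 10), (4, 0), (5, 5), (6, 2), (7, 10), (8, 9), (9, 8)}; count = 10.

For each of the 121 pairs (x, y) ∈ F_11², evaluate f(x, y) mod 11. Record the zeros.
  x = 0: [0↦1, 1↦2, 2↦4, 3↦6, 4↦7, 5↦6, 6↦2, 7↦5, 8↦3, 9↦6, 10↦2]  zeros at y ∈ ∅
  x = 1: [0↦2, 1↦7, 2↦2, 3↦8, 4↦2, 5↦5, 6↦5, 7↦1, 8↦3, 9↦10, 10↦10]  zeros at y ∈ ∅
  x = 2: [0↦0, 1↦2, 2↦5, 3↦8, 4↦10, 5↦10, 6↦7, 7↦0, 8↦10, 9↦3, 10↦0]  zeros at y ∈ {0, 7, 10}
  x = 3: [0↦1, 1↦4, 2↦8, 3↦1, 4↦4, 5↦5, 6↦3, 7↦8, 8↦8, 9↦2, 10↦0]  zeros at y ∈ {10}
  x = 4: [0↦0, 1↦8, 2↦6, 3↦4, 4↦1, 5↦7, 6↦10, 7↦9, 8↦3, 9↦2, 10↦5]  zeros at y ∈ {0}
  x = 5: [0↦3, 1↦9, 2↦5, 3↦1, 4↦7, 5↦0, 6↦1, 7↦9, 8↦1, 9↦9, 10↦10]  zeros at y ∈ {5}
  x = 6: [0↦5, 1↦2, 2↦0, 3↦9, 4↦6, 5↦1, 6↦4, 7↦3, 8↦8, 9↦7, 10↦10]  zeros at y ∈ {2}
  x = 7: [0↦1, 1↦4, 2↦8, 3↦1, 4↦4, 5↦5, 6↦3, 7↦8, 8↦8, 9↦2, 10↦0]  zeros at y ∈ {10}
  x = 8: [0↦8, 1↦10, 2↦2, 3↦5, 4↦7, 5↦7, 6↦4, 7↦8, 8↦7, 9↦0, 10↦8]  zeros at y ∈ {9}
  x = 9: [0↦10, 1↦4, 2↦10, 3↦5, 4↦10, 5↦2, 6↦2, 7↦9, 8↦0, 9↦7, 10↦7]  zeros at y ∈ {8}
  x = 10: [0↦2, 1↦3, 2↦5, 3↦7, 4↦8, 5↦7, 6↦3, 7↦6, 8↦4, 9↦7, 10↦3]  zeros at y ∈ ∅
Collecting zeros: affine points = {(2, 0), (2, 7), (2, 10), (3, 10), (4, 0), (5, 5), (6, 2), (7, 10), (8, 9), (9, 8)}.
Total count |C(F_11)_aff| = 10.


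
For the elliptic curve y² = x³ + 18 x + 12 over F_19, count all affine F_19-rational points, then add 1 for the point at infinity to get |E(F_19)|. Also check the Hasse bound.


Affine points = {(3, 6), (3, 13), (7, 5), (7, 14), (13, 7), (13, 12), (14, 5), (14, 14), (15, 3), (15, 16), (16, 8), (16, 11), (17, 5), (17, 14)}; affine count = 14; |E(F_19)| = 15.

Discriminant check: Δ ∝ 4a³ + 27b² = 4·18³ + 27·12² = 4·5832 + 27·144 ≡ 8 (mod 19). Nonzero ⇒ E is nonsingular.
For each x ∈ F_19, compute rhs = x³ + 18·x + 12 mod 19, then count y ∈ F_19 with y² ≡ rhs.
  x = 0: rhs = 12, matching y values: none (0 points).
  x = 1: rhs = 12, matching y values: none (0 points).
  x = 2: rhs = 18, matching y values: none (0 points).
  x = 3: rhs = 17, matching y values: 6, 13 (2 points).
  x = 4: rhs = 15, matching y values: none (0 points).
  x = 5: rhs = 18, matching y values: none (0 points).
  x = 6: rhs = 13, matching y values: none (0 points).
  x = 7: rhs = 6, matching y values: 5, 14 (2 points).
  x = 8: rhs = 3, matching y values: none (0 points).
  x = 9: rhs = 10, matching y values: none (0 points).
  x = 10: rhs = 14, matching y values: none (0 points).
  x = 11: rhs = 2, matching y values: none (0 points).
  x = 12: rhs = 18, matching y values: none (0 points).
  x = 13: rhs = 11, matching y values: 7, 12 (2 points).
  x = 14: rhs = 6, matching y values: 5, 14 (2 points).
  x = 15: rhs = 9, matching y values: 3, 16 (2 points).
  x = 16: rhs = 7, matching y values: 8, 11 (2 points).
  x = 17: rhs = 6, matching y values: 5, 14 (2 points).
  x = 18: rhs = 12, matching y values: none (0 points).
Total affine count: 14.
Full point count |E(F_19)| = 14 + 1 = 15.
Hasse bound: |15 − (19+1)| = |-5| = 5 ≤ 2√19 ≈ 8.7178 ✓.


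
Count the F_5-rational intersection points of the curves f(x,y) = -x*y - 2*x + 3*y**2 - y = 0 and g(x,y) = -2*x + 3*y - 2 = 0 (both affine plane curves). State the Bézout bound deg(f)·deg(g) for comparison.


Common zeros: ∅; count = 0; Bézout bound = 2.

deg(f) = 2, deg(g) = 1, so Bézout bound = 2.
Scan x ∈ F_5. For each x, list the y ∈ F_5 with f(x, y) ≡ 0 and those with g(x, y) ≡ 0 (mod 5); the common zeros in that column are the intersection.
  x = 0: f ≡ 0 at y ∈ {0, 2}; g ≡ 0 at y ∈ {4}; common: ∅.
  x = 1: f ≡ 0 at y ∈ ∅; g ≡ 0 at y ∈ {3}; common: ∅.
  x = 2: f ≡ 0 at y ∈ ∅; g ≡ 0 at y ∈ {2}; common: ∅.
  x = 3: f ≡ 0 at y ∈ ∅; g ≡ 0 at y ∈ {1}; common: ∅.
  x = 4: f ≡ 0 at y ∈ {1, 4}; g ≡ 0 at y ∈ {0}; common: ∅.
Collecting: common zeros = ∅, so the count is 0.
Comparison with the Bézout bound: 0 ≤ 2 = deg(f)·deg(g), as expected for curves with no common component (the affine F_5-count falls short of the bound because intersections may lie at infinity, over extension fields, or carry multiplicity).


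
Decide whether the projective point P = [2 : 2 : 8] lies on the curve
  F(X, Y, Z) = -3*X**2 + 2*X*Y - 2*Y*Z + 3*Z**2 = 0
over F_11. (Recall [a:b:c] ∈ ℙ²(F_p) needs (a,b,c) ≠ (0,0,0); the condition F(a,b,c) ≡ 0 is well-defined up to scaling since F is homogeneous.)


F(2,2,8) ≡ 2 (mod 11); P is NOT on the curve.

Evaluate F(2, 2, 8) term-by-term (mod 11).
  -3*X**2 ↦ -3·4·1·1 = -12
  2*X*Y ↦ 2·2·2·1 = 8
  -2*Y*Z ↦ -2·1·2·8 = -32
  3*Z**2 ↦ 3·1·1·64 = 192
Sum: F(2, 2, 8) = (-12) + (8) + (-32) + (192) = 156.
Reducing mod 11: 156 ≡ 2 (mod 11).
Since F(a, b, c) ≡ 2 ≠ 0 (mod 11), P does NOT lie on the curve.


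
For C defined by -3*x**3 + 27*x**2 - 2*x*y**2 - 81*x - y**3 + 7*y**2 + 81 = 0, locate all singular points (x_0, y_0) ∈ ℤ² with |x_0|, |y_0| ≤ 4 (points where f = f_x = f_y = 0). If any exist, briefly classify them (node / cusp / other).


Singular points: {(3, 0)}; classification: cusp.

Compute partial derivatives:
  f_x = -9*x**2 + 54*x - 2*y**2 - 81.
  f_y = -4*x*y - 3*y**2 + 14*y.
Scan x_0 ∈ {−4, ..., 4}. For each x_0, f_y(x_0, y) is a polynomial in y; find its integer roots y ∈ {−4, ..., 4}, then test f_x and f at those candidates.
  x = -4: f_y(-4, y) = -3*y**2 + 30*y; vanishes at y ∈ {0}. (-4, 0): f_x = -441 ≠ 0.
  x = -3: f_y(-3, y) = -3*y**2 + 26*y; vanishes at y ∈ {0}. (-3, 0): f_x = -324 ≠ 0.
  x = -2: f_y(-2, y) = -3*y**2 + 22*y; vanishes at y ∈ {0}. (-2, 0): f_x = -225 ≠ 0.
  x = -1: f_y(-1, y) = -3*y**2 + 18*y; vanishes at y ∈ {0}. (-1, 0): f_x = -144 ≠ 0.
  x = 0: f_y(0, y) = -3*y**2 + 14*y; vanishes at y ∈ {0}. (0, 0): f_x = -81 ≠ 0.
  x = 1: f_y(1, y) = -3*y**2 + 10*y; vanishes at y ∈ {0}. (1, 0): f_x = -36 ≠ 0.
  x = 2: f_y(2, y) = -3*y**2 + 6*y; vanishes at y ∈ {0, 2}. (2, 0): f_x = -9 ≠ 0; (2, 2): f_x = -17 ≠ 0.
  x = 3: f_y(3, y) = -3*y**2 + 2*y; vanishes at y ∈ {0}. (3, 0): f_x = 0, f = 0 — SINGULAR.
  x = 4: f_y(4, y) = -3*y**2 - 2*y; vanishes at y ∈ {0}. (4, 0): f_x = -9 ≠ 0.
Only singular point on the grid: (3, 0).
Classify: substitute x = 3 + u, y = 0 + v and expand: f = -3*u**3 - 2*u*v**2 - v**3 + v**2.
No constant or linear terms (consistent with a singular point). Quadratic part: v**2. Cubic part: -3*u**3 - 2*u*v**2 - v**3.
The quadratic part v**2 is a perfect square, so there is a single (double) tangent line v = 0, i.e. y = 0. Restricting the cubic part to that line (v = 0) leaves -3*u**3 ≠ 0, so f is not divisible by v and the branch is v² ≈ 3*u**3 to lowest order — this is a cusp.
Classification: cusp.


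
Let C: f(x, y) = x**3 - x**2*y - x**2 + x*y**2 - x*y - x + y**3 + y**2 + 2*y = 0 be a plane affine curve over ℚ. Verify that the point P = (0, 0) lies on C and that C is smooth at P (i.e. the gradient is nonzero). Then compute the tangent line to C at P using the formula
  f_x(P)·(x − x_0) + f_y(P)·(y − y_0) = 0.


Tangent line at P: -x + 2*y = 0.

Step 1: f(0, 0) = 0, so P lies on C.
Step 2: partial derivatives
  f_x(x, y) = 3*x**2 - 2*x*y - 2*x + y**2 - y - 1, f_y(x, y) = -x**2 + 2*x*y - x + 3*y**2 + 2*y + 2.
  f_x(P) = -1, f_y(P) = 2 (gradient nonzero, so P is smooth).
Step 3: tangent line at P: -1·(x − 0) + 2·(y − 0) = 0.
Expanding: -x + 2*y = 0.


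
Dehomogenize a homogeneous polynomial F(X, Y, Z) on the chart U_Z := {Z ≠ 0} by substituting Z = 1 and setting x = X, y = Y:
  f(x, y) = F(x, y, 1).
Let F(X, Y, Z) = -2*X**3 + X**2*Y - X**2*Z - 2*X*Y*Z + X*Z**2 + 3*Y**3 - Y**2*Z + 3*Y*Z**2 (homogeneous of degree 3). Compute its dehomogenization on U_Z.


f(x, y) = -2*x**3 + x**2*y - x**2 - 2*x*y + x + 3*y**3 - y**2 + 3*y

On U_Z we set Z = 1. Each monomial c·X^i·Y^j·Z^k in F becomes c·x^i·y^j·1^k = c·x^i·y^j.
Substituting Z = 1: F(X, Y, 1) = -2*x**3 + x**2*y - x**2 - 2*x*y + x + 3*y**3 - y**2 + 3*y.
Note: deg(f) ≤ deg(F) = 3; strict inequality happens when F is divisible by Z (lost terms).


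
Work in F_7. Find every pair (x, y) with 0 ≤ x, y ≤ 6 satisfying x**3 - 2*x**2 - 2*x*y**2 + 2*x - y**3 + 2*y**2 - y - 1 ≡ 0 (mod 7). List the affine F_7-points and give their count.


Affine F_7-points: {(1, 0), (3, 0), (4, 6), (5, 0), (5, 2), (5, 4), (6, 2), (6, 3), (6, 6)}; count = 9.

For each of the 49 pairs (x, y) ∈ F_7², evaluate f(x, y) mod 7. Record the zeros.
  x = 0: [0↦6, 1↦6, 2↦4, 3↦1, 4↦5, 5↦3, 6↦3]  zeros at y ∈ ∅
  x = 1: [0↦0, 1↦5, 2↦4, 3↦5, 4↦2, 5↦3, 6↦2]  zeros at y ∈ {0}
  x = 2: [0↦3, 1↦6, 2↦6, 3↦4, 4↦1, 5↦5, 6↦3]  zeros at y ∈ ∅
  x = 3: [0↦0, 1↦1, 2↦2, 3↦4, 4↦1, 5↦1, 6↦5]  zeros at y ∈ {0}
  x = 4: [0↦4, 1↦3, 2↦5, 3↦4, 4↦1, 5↦4, 6↦0]  zeros at y ∈ {6}
  x = 5: [0↦0, 1↦4, 2↦0, 3↦3, 4↦0, 5↦6, 6↦1]  zeros at y ∈ {0, 2, 4}
  x = 6: [0↦1, 1↦3, 2↦0, 3↦0, 4↦4, 5↦6, 6↦0]  zeros at y ∈ {2, 3, 6}
Collecting zeros: affine points = {(1, 0), (3, 0), (4, 6), (5, 0), (5, 2), (5, 4), (6, 2), (6, 3), (6, 6)}.
Total count |C(F_7)_aff| = 9.


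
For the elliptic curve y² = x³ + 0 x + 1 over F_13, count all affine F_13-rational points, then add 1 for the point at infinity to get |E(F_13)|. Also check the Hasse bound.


Affine points = {(0, 1), (0, 12), (2, 3), (2, 10), (4, 0), (5, 3), (5, 10), (6, 3), (6, 10), (10, 0), (12, 0)}; affine count = 11; |E(F_13)| = 12.

Discriminant check: Δ ∝ 4a³ + 27b² = 4·0³ + 27·1² = 4·0 + 27·1 ≡ 1 (mod 13). Nonzero ⇒ E is nonsingular.
For each x ∈ F_13, compute rhs = x³ + 0·x + 1 mod 13, then count y ∈ F_13 with y² ≡ rhs.
  x = 0: rhs = 1, matching y values: 1, 12 (2 points).
  x = 1: rhs = 2, matching y values: none (0 points).
  x = 2: rhs = 9, matching y values: 3, 10 (2 points).
  x = 3: rhs = 2, matching y values: none (0 points).
  x = 4: rhs = 0, matching y values: 0 (1 points).
  x = 5: rhs = 9, matching y values: 3, 10 (2 points).
  x = 6: rhs = 9, matching y values: 3, 10 (2 points).
  x = 7: rhs = 6, matching y values: none (0 points).
  x = 8: rhs = 6, matching y values: none (0 points).
  x = 9: rhs = 2, matching y values: none (0 points).
  x = 10: rhs = 0, matching y values: 0 (1 points).
  x = 11: rhs = 6, matching y values: none (0 points).
  x = 12: rhs = 0, matching y values: 0 (1 points).
Total affine count: 11.
Full point count |E(F_13)| = 11 + 1 = 12.
Hasse bound: |12 − (13+1)| = |-2| = 2 ≤ 2√13 ≈ 7.2111 ✓.


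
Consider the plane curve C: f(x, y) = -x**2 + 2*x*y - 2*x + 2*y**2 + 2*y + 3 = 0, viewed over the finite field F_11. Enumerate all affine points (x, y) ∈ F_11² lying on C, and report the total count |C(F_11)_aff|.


Affine F_11-points: {(1, 0), (1, 9), (4, 8), (4, 9), (5, 2), (5, 3), (8, 0), (8, 2), (10, 3), (10, 8)}; count = 10.

For each of the 121 pairs (x, y) ∈ F_11², evaluate f(x, y) mod 11. Record the zeros.
  x = 0: [0↦3, 1↦7, 2↦4, 3↦5, 4↦10, 5↦8, 6↦10, 7↦5, 8↦4, 9↦7, 10↦3]  zeros at y ∈ ∅
  x = 1: [0↦0, 1↦6, 2↦5, 3↦8, 4↦4, 5↦4, 6↦8, 7↦5, 8↦6, 9↦0, 10↦9]  zeros at y ∈ {0, 9}
  x = 2: [0↦6, 1↦3, 2↦4, 3↦9, 4↦7, 5↦9, 6↦4, 7↦3, 8↦6, 9↦2, 10↦2]  zeros at y ∈ ∅
  x = 3: [0↦10, 1↦9, 2↦1, 3↦8, 4↦8, 5↦1, 6↦9, 7↦10, 8↦4, 9↦2, 10↦4]  zeros at y ∈ ∅
  x = 4: [0↦1, 1↦2, 2↦7, 3↦5, 4↦7, 5↦2, 6↦1, 7↦4, 8↦0, 9↦0, 10↦4]  zeros at y ∈ {8, 9}
  x = 5: [0↦1, 1↦4, 2↦0, 3↦0, 4↦4, 5↦1, 6↦2, 7↦7, 8↦5, 9↦7, 10↦2]  zeros at y ∈ {2, 3}
  x = 6: [0↦10, 1↦4, 2↦2, 3↦4, 4↦10, 5↦9, 6↦1, 7↦8, 8↦8, 9↦1, 10↦9]  zeros at y ∈ ∅
  x = 7: [0↦6, 1↦2, 2↦2, 3↦6, 4↦3, 5↦4, 6↦9, 7↦7, 8↦9, 9↦4, 10↦3]  zeros at y ∈ ∅
  x = 8: [0↦0, 1↦9, 2↦0, 3↦6, 4↦5, 5↦8, 6↦4, 7↦4, 8↦8, 9↦5, 10↦6]  zeros at y ∈ {0, 2}
  x = 9: [0↦3, 1↦3, 2↦7, 3↦4, 4↦5, 5↦10, 6↦8, 7↦10, 8↦5, 9↦4, 10↦7]  zeros at y ∈ ∅
  x = 10: [0↦4, 1↦6, 2↦1, 3↦0, 4↦3, 5↦10, 6↦10, 7↦3, 8↦0, 9↦1, 10↦6]  zeros at y ∈ {3, 8}
Collecting zeros: affine points = {(1, 0), (1, 9), (4, 8), (4, 9), (5, 2), (5, 3), (8, 0), (8, 2), (10, 3), (10, 8)}.
Total count |C(F_11)_aff| = 10.


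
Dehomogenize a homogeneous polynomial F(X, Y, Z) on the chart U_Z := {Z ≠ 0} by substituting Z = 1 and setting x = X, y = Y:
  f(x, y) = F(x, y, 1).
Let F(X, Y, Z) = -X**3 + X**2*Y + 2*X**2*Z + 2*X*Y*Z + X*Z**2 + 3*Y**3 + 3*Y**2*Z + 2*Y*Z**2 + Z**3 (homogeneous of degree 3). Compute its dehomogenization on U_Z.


f(x, y) = -x**3 + x**2*y + 2*x**2 + 2*x*y + x + 3*y**3 + 3*y**2 + 2*y + 1

On U_Z we set Z = 1. Each monomial c·X^i·Y^j·Z^k in F becomes c·x^i·y^j·1^k = c·x^i·y^j.
Substituting Z = 1: F(X, Y, 1) = -x**3 + x**2*y + 2*x**2 + 2*x*y + x + 3*y**3 + 3*y**2 + 2*y + 1.
Note: deg(f) ≤ deg(F) = 3; strict inequality happens when F is divisible by Z (lost terms).


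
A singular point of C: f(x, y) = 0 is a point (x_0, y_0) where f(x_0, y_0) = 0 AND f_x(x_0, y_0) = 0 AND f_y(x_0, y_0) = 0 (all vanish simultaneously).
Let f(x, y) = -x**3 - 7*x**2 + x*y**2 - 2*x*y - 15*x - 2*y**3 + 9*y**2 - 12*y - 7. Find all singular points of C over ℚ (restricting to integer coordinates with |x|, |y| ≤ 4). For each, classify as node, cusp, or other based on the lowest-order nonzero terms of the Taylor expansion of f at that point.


Singular points: {(-2, 1)}; classification: node.

Compute partial derivatives:
  f_x = -3*x**2 - 14*x + y**2 - 2*y - 15.
  f_y = 2*x*y - 2*x - 6*y**2 + 18*y - 12.
Scan x_0 ∈ {−4, ..., 4}. For each x_0, f_y(x_0, y) is a polynomial in y; find its integer roots y ∈ {−4, ..., 4}, then test f_x and f at those candidates.
  x = -4: f_y(-4, y) = -6*y**2 + 10*y - 4; vanishes at y ∈ {1}. (-4, 1): f_x = -8 ≠ 0.
  x = -3: f_y(-3, y) = -6*y**2 + 12*y - 6; vanishes at y ∈ {1}. (-3, 1): f_x = -1 ≠ 0.
  x = -2: f_y(-2, y) = -6*y**2 + 14*y - 8; vanishes at y ∈ {1}. (-2, 1): f_x = 0, f = 0 — SINGULAR.
  x = -1: f_y(-1, y) = -6*y**2 + 16*y - 10; vanishes at y ∈ {1}. (-1, 1): f_x = -5 ≠ 0.
  x = 0: f_y(0, y) = -6*y**2 + 18*y - 12; vanishes at y ∈ {1, 2}. (0, 1): f_x = -16 ≠ 0; (0, 2): f_x = -15 ≠ 0.
  x = 1: f_y(1, y) = -6*y**2 + 20*y - 14; vanishes at y ∈ {1}. (1, 1): f_x = -33 ≠ 0.
  x = 2: f_y(2, y) = -6*y**2 + 22*y - 16; vanishes at y ∈ {1}. (2, 1): f_x = -56 ≠ 0.
  x = 3: f_y(3, y) = -6*y**2 + 24*y - 18; vanishes at y ∈ {1, 3}. (3, 1): f_x = -85 ≠ 0; (3, 3): f_x = -81 ≠ 0.
  x = 4: f_y(4, y) = -6*y**2 + 26*y - 20; vanishes at y ∈ {1}. (4, 1): f_x = -120 ≠ 0.
Only singular point on the grid: (-2, 1).
Classify: substitute x = -2 + u, y = 1 + v and expand: f = -u**3 - u**2 + u*v**2 - 2*v**3 + v**2.
No constant or linear terms (consistent with a singular point). Quadratic part: -u**2 + v**2. Cubic part: -u**3 + u*v**2 - 2*v**3.
The quadratic part v**2 - u**2 = (v − u)(v + u) splits into two distinct linear factors, so there are two distinct tangent lines y − 1 = ±(x − -2) — this is a node (ordinary double point).
Classification: node.


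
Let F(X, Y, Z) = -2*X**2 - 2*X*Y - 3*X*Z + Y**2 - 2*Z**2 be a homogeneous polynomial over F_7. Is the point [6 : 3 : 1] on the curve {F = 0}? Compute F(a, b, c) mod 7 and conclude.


F(6,3,1) ≡ 0 (mod 7); P is on the curve.

Evaluate F(6, 3, 1) term-by-term (mod 7).
  -2*X**2 ↦ -2·36·1·1 = -72
  -2*X*Y ↦ -2·6·3·1 = -36
  -3*X*Z ↦ -3·6·1·1 = -18
  Y**2 ↦ 1·1·9·1 = 9
  -2*Z**2 ↦ -2·1·1·1 = -2
Sum: F(6, 3, 1) = (-72) + (-36) + (-18) + (9) + (-2) = -119.
Reducing mod 7: -119 ≡ 0 (mod 7).
Since F(a, b, c) ≡ 0 (mod 7), P lies on the curve.


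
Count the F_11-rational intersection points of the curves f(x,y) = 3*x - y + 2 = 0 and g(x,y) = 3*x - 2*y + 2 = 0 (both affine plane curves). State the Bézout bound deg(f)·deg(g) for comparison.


Common zeros: {(3, 0)}; count = 1; Bézout bound = 1.

deg(f) = 1, deg(g) = 1, so Bézout bound = 1.
Scan x ∈ F_11. For each x, list the y ∈ F_11 with f(x, y) ≡ 0 and those with g(x, y) ≡ 0 (mod 11); the common zeros in that column are the intersection.
  x = 0: f ≡ 0 at y ∈ {2}; g ≡ 0 at y ∈ {1}; common: ∅.
  x = 1: f ≡ 0 at y ∈ {5}; g ≡ 0 at y ∈ {8}; common: ∅.
  x = 2: f ≡ 0 at y ∈ {8}; g ≡ 0 at y ∈ {4}; common: ∅.
  x = 3: f ≡ 0 at y ∈ {0}; g ≡ 0 at y ∈ {0}; common: {0}.
  x = 4: f ≡ 0 at y ∈ {3}; g ≡ 0 at y ∈ {7}; common: ∅.
  x = 5: f ≡ 0 at y ∈ {6}; g ≡ 0 at y ∈ {3}; common: ∅.
  x = 6: f ≡ 0 at y ∈ {9}; g ≡ 0 at y ∈ {10}; common: ∅.
  x = 7: f ≡ 0 at y ∈ {1}; g ≡ 0 at y ∈ {6}; common: ∅.
  x = 8: f ≡ 0 at y ∈ {4}; g ≡ 0 at y ∈ {2}; common: ∅.
  x = 9: f ≡ 0 at y ∈ {7}; g ≡ 0 at y ∈ {9}; common: ∅.
  x = 10: f ≡ 0 at y ∈ {10}; g ≡ 0 at y ∈ {5}; common: ∅.
Collecting: common zeros = {(3, 0)}, so the count is 1.
Comparison with the Bézout bound: 1 ≤ 1 = deg(f)·deg(g), as expected for curves with no common component (the bound is attained).


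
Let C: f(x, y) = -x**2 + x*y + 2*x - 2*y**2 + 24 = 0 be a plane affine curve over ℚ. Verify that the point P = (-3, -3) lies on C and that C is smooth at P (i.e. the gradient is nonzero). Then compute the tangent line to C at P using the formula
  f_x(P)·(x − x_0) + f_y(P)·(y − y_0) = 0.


Tangent line at P: 5*x + 9*y + 42 = 0.

Step 1: f(-3, -3) = 0, so P lies on C.
Step 2: partial derivatives
  f_x(x, y) = -2*x + y + 2, f_y(x, y) = x - 4*y.
  f_x(P) = 5, f_y(P) = 9 (gradient nonzero, so P is smooth).
Step 3: tangent line at P: 5·(x − -3) + 9·(y − -3) = 0.
Expanding: 5*x + 9*y + 42 = 0.


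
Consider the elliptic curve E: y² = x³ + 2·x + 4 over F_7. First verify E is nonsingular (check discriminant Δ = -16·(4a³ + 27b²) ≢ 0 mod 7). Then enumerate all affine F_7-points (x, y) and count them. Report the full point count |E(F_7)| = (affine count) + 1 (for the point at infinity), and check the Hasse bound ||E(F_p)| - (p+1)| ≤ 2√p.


Affine points = {(0, 2), (0, 5), (1, 0), (2, 3), (2, 4), (3, 3), (3, 4), (6, 1), (6, 6)}; affine count = 9; |E(F_7)| = 10.

Discriminant check: Δ ∝ 4a³ + 27b² = 4·2³ + 27·4² = 4·8 + 27·16 ≡ 2 (mod 7). Nonzero ⇒ E is nonsingular.
For each x ∈ F_7, compute rhs = x³ + 2·x + 4 mod 7, then count y ∈ F_7 with y² ≡ rhs.
  x = 0: rhs = 4, matching y values: 2, 5 (2 points).
  x = 1: rhs = 0, matching y values: 0 (1 points).
  x = 2: rhs = 2, matching y values: 3, 4 (2 points).
  x = 3: rhs = 2, matching y values: 3, 4 (2 points).
  x = 4: rhs = 6, matching y values: none (0 points).
  x = 5: rhs = 6, matching y values: none (0 points).
  x = 6: rhs = 1, matching y values: 1, 6 (2 points).
Total affine count: 9.
Full point count |E(F_7)| = 9 + 1 = 10.
Hasse bound: |10 − (7+1)| = |2| = 2 ≤ 2√7 ≈ 5.2915 ✓.


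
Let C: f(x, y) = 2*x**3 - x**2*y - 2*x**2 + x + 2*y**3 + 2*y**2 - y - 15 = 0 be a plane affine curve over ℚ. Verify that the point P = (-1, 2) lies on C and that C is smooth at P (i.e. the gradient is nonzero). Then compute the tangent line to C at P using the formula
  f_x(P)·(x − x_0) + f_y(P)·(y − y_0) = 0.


Tangent line at P: 15*x + 30*y - 45 = 0.

Step 1: f(-1, 2) = 0, so P lies on C.
Step 2: partial derivatives
  f_x(x, y) = 6*x**2 - 2*x*y - 4*x + 1, f_y(x, y) = -x**2 + 6*y**2 + 4*y - 1.
  f_x(P) = 15, f_y(P) = 30 (gradient nonzero, so P is smooth).
Step 3: tangent line at P: 15·(x − -1) + 30·(y − 2) = 0.
Expanding: 15*x + 30*y - 45 = 0.


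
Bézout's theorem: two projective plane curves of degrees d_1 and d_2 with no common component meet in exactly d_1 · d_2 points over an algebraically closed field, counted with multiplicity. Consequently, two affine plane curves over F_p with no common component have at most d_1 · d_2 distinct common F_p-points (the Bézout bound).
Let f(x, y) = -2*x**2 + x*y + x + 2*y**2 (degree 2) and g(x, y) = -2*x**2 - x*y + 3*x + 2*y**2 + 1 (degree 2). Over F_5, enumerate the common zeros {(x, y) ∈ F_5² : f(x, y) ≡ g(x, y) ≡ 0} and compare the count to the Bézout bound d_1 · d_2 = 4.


Common zeros: {(1, 4)}; count = 1; Bézout bound = 4.

deg(f) = 2, deg(g) = 2, so Bézout bound = 4.
Scan x ∈ F_5. For each x, list the y ∈ F_5 with f(x, y) ≡ 0 and those with g(x, y) ≡ 0 (mod 5); the common zeros in that column are the intersection.
  x = 0: f ≡ 0 at y ∈ {0}; g ≡ 0 at y ∈ ∅; common: ∅.
  x = 1: f ≡ 0 at y ∈ {3, 4}; g ≡ 0 at y ∈ {4}; common: {4}.
  x = 2: f ≡ 0 at y ∈ ∅; g ≡ 0 at y ∈ ∅; common: ∅.
  x = 3: f ≡ 0 at y ∈ {0, 1}; g ≡ 0 at y ∈ ∅; common: ∅.
  x = 4: f ≡ 0 at y ∈ {4}; g ≡ 0 at y ∈ ∅; common: ∅.
Collecting: common zeros = {(1, 4)}, so the count is 1.
Comparison with the Bézout bound: 1 ≤ 4 = deg(f)·deg(g), as expected for curves with no common component (the affine F_5-count falls short of the bound because intersections may lie at infinity, over extension fields, or carry multiplicity).


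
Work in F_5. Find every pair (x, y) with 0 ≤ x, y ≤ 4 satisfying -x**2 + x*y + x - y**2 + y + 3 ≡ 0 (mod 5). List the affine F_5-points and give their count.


Affine F_5-points: {(1, 3), (1, 4), (3, 1), (3, 3), (4, 1), (4, 4)}; count = 6.

For each of the 25 pairs (x, y) ∈ F_5², evaluate f(x, y) mod 5. Record the zeros.
  x = 0: [0↦3, 1↦3, 2↦1, 3↦2, 4↦1]  zeros at y ∈ ∅
  x = 1: [0↦3, 1↦4, 2↦3, 3↦0, 4↦0]  zeros at y ∈ {3, 4}
  x = 2: [0↦1, 1↦3, 2↦3, 3↦1, 4↦2]  zeros at y ∈ ∅
  x = 3: [0↦2, 1↦0, 2↦1, 3↦0, 4↦2]  zeros at y ∈ {1, 3}
  x = 4: [0↦1, 1↦0, 2↦2, 3↦2, 4↦0]  zeros at y ∈ {1, 4}
Collecting zeros: affine points = {(1, 3), (1, 4), (3, 1), (3, 3), (4, 1), (4, 4)}.
Total count |C(F_5)_aff| = 6.


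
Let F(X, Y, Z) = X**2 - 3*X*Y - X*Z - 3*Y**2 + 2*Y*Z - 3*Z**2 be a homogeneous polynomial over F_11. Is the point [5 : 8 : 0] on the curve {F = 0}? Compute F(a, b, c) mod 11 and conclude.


F(5,8,0) ≡ 10 (mod 11); P is NOT on the curve.

Evaluate F(5, 8, 0) term-by-term (mod 11).
  X**2 ↦ 1·25·1·1 = 25
  -3*X*Y ↦ -3·5·8·1 = -120
  -X*Z ↦ -1·5·1·0 = 0
  -3*Y**2 ↦ -3·1·64·1 = -192
  2*Y*Z ↦ 2·1·8·0 = 0
  -3*Z**2 ↦ -3·1·1·0 = 0
Sum: F(5, 8, 0) = (25) + (-120) + (0) + (-192) + (0) + (0) = -287.
Reducing mod 11: -287 ≡ 10 (mod 11).
Since F(a, b, c) ≡ 10 ≠ 0 (mod 11), P does NOT lie on the curve.


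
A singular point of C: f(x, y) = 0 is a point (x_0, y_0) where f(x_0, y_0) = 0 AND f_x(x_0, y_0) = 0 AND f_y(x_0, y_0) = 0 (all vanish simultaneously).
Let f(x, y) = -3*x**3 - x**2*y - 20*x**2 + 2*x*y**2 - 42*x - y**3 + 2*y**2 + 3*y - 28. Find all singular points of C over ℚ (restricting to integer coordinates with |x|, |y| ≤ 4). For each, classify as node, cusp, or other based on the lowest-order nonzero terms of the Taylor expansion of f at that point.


Singular points: {(-2, -1)}; classification: node.

Compute partial derivatives:
  f_x = -9*x**2 - 2*x*y - 40*x + 2*y**2 - 42.
  f_y = -x**2 + 4*x*y - 3*y**2 + 4*y + 3.
Scan x_0 ∈ {−4, ..., 4}. For each x_0, f_y(x_0, y) is a polynomial in y; find its integer roots y ∈ {−4, ..., 4}, then test f_x and f at those candidates.
  x = -4: f_y(-4, y) = -3*y**2 - 12*y - 13; no integer root y with |y| ≤ 4.
  x = -3: f_y(-3, y) = -3*y**2 - 8*y - 6; no integer root y with |y| ≤ 4.
  x = -2: f_y(-2, y) = -3*y**2 - 4*y - 1; vanishes at y ∈ {-1}. (-2, -1): f_x = 0, f = 0 — SINGULAR.
  x = -1: f_y(-1, y) = 2 - 3*y**2; no integer root y with |y| ≤ 4.
  x = 0: f_y(0, y) = -3*y**2 + 4*y + 3; no integer root y with |y| ≤ 4.
  x = 1: f_y(1, y) = -3*y**2 + 8*y + 2; no integer root y with |y| ≤ 4.
  x = 2: f_y(2, y) = -3*y**2 + 12*y - 1; no integer root y with |y| ≤ 4.
  x = 3: f_y(3, y) = -3*y**2 + 16*y - 6; no integer root y with |y| ≤ 4.
  x = 4: f_y(4, y) = -3*y**2 + 20*y - 13; no integer root y with |y| ≤ 4.
Only singular point on the grid: (-2, -1).
Classify: substitute x = -2 + u, y = -1 + v and expand: f = -3*u**3 - u**2*v - u**2 + 2*u*v**2 - v**3 + v**2.
No constant or linear terms (consistent with a singular point). Quadratic part: -u**2 + v**2. Cubic part: -3*u**3 - u**2*v + 2*u*v**2 - v**3.
The quadratic part v**2 - u**2 = (v − u)(v + u) splits into two distinct linear factors, so there are two distinct tangent lines y − -1 = ±(x − -2) — this is a node (ordinary double point).
Classification: node.


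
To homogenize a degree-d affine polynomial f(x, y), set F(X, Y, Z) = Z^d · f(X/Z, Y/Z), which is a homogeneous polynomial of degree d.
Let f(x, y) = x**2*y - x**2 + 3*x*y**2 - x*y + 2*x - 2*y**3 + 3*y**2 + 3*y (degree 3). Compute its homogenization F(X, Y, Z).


F(X, Y, Z) = X**2*Y - X**2*Z + 3*X*Y**2 - X*Y*Z + 2*X*Z**2 - 2*Y**3 + 3*Y**2*Z + 3*Y*Z**2

deg(f) = 3.
Substitute x = X/Z, y = Y/Z into f, then multiply by Z^3.
  monomial 1·x^2·y^1 ↦ 1·X^2·Y^1·Z^0.
  monomial -1·x^2·y^0 ↦ -1·X^2·Y^0·Z^1.
  monomial 3·x^1·y^2 ↦ 3·X^1·Y^2·Z^0.
  monomial -1·x^1·y^1 ↦ -1·X^1·Y^1·Z^1.
  monomial 2·x^1·y^0 ↦ 2·X^1·Y^0·Z^2.
  monomial -2·x^0·y^3 ↦ -2·X^0·Y^3·Z^0.
  monomial 3·x^0·y^2 ↦ 3·X^0·Y^2·Z^1.
  monomial 3·x^0·y^1 ↦ 3·X^0·Y^1·Z^2.
Collecting: F(X, Y, Z) = X**2*Y - X**2*Z + 3*X*Y**2 - X*Y*Z + 2*X*Z**2 - 2*Y**3 + 3*Y**2*Z + 3*Y*Z**2.


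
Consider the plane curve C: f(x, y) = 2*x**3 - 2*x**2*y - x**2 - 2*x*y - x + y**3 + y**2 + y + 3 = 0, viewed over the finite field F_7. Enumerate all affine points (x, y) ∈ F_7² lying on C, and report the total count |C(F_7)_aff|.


Affine F_7-points: {(0, 3), (2, 4), (4, 4), (6, 6)}; count = 4.

For each of the 49 pairs (x, y) ∈ F_7², evaluate f(x, y) mod 7. Record the zeros.
  x = 0: [0↦3, 1↦6, 2↦3, 3↦0, 4↦3, 5↦4, 6↦2]  zeros at y ∈ {3}
  x = 1: [0↦3, 1↦2, 2↦2, 3↦2, 4↦1, 5↦5, 6↦6]  zeros at y ∈ ∅
  x = 2: [0↦6, 1↦4, 2↦3, 3↦2, 4↦0, 5↦3, 6↦3]  zeros at y ∈ {4}
  x = 3: [0↦3, 1↦3, 2↦4, 3↦5, 4↦5, 5↦3, 6↦5]  zeros at y ∈ ∅
  x = 4: [0↦6, 1↦4, 2↦3, 3↦2, 4↦0, 5↦3, 6↦3]  zeros at y ∈ {4}
  x = 5: [0↦6, 1↦5, 2↦5, 3↦5, 4↦4, 5↦1, 6↦2]  zeros at y ∈ ∅
  x = 6: [0↦1, 1↦4, 2↦1, 3↦5, 4↦1, 5↦2, 6↦0]  zeros at y ∈ {6}
Collecting zeros: affine points = {(0, 3), (2, 4), (4, 4), (6, 6)}.
Total count |C(F_7)_aff| = 4.


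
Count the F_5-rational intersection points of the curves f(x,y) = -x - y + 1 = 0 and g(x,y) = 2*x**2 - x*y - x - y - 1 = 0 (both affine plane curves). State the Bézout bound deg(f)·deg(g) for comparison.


Common zeros: {(1, 0)}; count = 1; Bézout bound = 2.

deg(f) = 1, deg(g) = 2, so Bézout bound = 2.
Scan x ∈ F_5. For each x, list the y ∈ F_5 with f(x, y) ≡ 0 and those with g(x, y) ≡ 0 (mod 5); the common zeros in that column are the intersection.
  x = 0: f ≡ 0 at y ∈ {1}; g ≡ 0 at y ∈ {4}; common: ∅.
  x = 1: f ≡ 0 at y ∈ {0}; g ≡ 0 at y ∈ {0}; common: {0}.
  x = 2: f ≡ 0 at y ∈ {4}; g ≡ 0 at y ∈ {0}; common: ∅.
  x = 3: f ≡ 0 at y ∈ {3}; g ≡ 0 at y ∈ {1}; common: ∅.
  x = 4: f ≡ 0 at y ∈ {2}; g ≡ 0 at y ∈ ∅; common: ∅.
Collecting: common zeros = {(1, 0)}, so the count is 1.
Comparison with the Bézout bound: 1 ≤ 2 = deg(f)·deg(g), as expected for curves with no common component (the affine F_5-count falls short of the bound because intersections may lie at infinity, over extension fields, or carry multiplicity).


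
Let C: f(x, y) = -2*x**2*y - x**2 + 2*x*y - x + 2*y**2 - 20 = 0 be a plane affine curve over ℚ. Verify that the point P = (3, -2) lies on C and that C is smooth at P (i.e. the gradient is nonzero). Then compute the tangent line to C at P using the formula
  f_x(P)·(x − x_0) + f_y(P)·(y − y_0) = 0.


Tangent line at P: 13*x - 20*y - 79 = 0.

Step 1: f(3, -2) = 0, so P lies on C.
Step 2: partial derivatives
  f_x(x, y) = -4*x*y - 2*x + 2*y - 1, f_y(x, y) = -2*x**2 + 2*x + 4*y.
  f_x(P) = 13, f_y(P) = -20 (gradient nonzero, so P is smooth).
Step 3: tangent line at P: 13·(x − 3) + -20·(y − -2) = 0.
Expanding: 13*x - 20*y - 79 = 0.


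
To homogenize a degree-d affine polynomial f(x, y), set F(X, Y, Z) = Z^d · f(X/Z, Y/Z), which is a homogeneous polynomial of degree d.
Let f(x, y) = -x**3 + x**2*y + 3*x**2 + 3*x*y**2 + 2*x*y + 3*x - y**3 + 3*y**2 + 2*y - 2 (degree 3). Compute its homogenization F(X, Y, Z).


F(X, Y, Z) = -X**3 + X**2*Y + 3*X**2*Z + 3*X*Y**2 + 2*X*Y*Z + 3*X*Z**2 - Y**3 + 3*Y**2*Z + 2*Y*Z**2 - 2*Z**3

deg(f) = 3.
Substitute x = X/Z, y = Y/Z into f, then multiply by Z^3.
  monomial -1·x^3·y^0 ↦ -1·X^3·Y^0·Z^0.
  monomial 1·x^2·y^1 ↦ 1·X^2·Y^1·Z^0.
  monomial 3·x^2·y^0 ↦ 3·X^2·Y^0·Z^1.
  monomial 3·x^1·y^2 ↦ 3·X^1·Y^2·Z^0.
  monomial 2·x^1·y^1 ↦ 2·X^1·Y^1·Z^1.
  monomial 3·x^1·y^0 ↦ 3·X^1·Y^0·Z^2.
  monomial -1·x^0·y^3 ↦ -1·X^0·Y^3·Z^0.
  monomial 3·x^0·y^2 ↦ 3·X^0·Y^2·Z^1.
  monomial 2·x^0·y^1 ↦ 2·X^0·Y^1·Z^2.
  monomial -2·x^0·y^0 ↦ -2·X^0·Y^0·Z^3.
Collecting: F(X, Y, Z) = -X**3 + X**2*Y + 3*X**2*Z + 3*X*Y**2 + 2*X*Y*Z + 3*X*Z**2 - Y**3 + 3*Y**2*Z + 2*Y*Z**2 - 2*Z**3.


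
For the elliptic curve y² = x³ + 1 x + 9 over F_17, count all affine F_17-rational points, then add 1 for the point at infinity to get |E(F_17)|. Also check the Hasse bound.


Affine points = {(0, 3), (0, 14), (2, 6), (2, 11), (4, 3), (4, 14), (7, 6), (7, 11), (8, 6), (8, 11), (9, 4), (9, 13), (10, 4), (10, 13), (11, 5), (11, 12), (12, 7), (12, 10), (13, 3), (13, 14), (14, 8), (14, 9), (15, 4), (15, 13)}; affine count = 24; |E(F_17)| = 25.

Discriminant check: Δ ∝ 4a³ + 27b² = 4·1³ + 27·9² = 4·1 + 27·81 ≡ 15 (mod 17). Nonzero ⇒ E is nonsingular.
For each x ∈ F_17, compute rhs = x³ + 1·x + 9 mod 17, then count y ∈ F_17 with y² ≡ rhs.
  x = 0: rhs = 9, matching y values: 3, 14 (2 points).
  x = 1: rhs = 11, matching y values: none (0 points).
  x = 2: rhs = 2, matching y values: 6, 11 (2 points).
  x = 3: rhs = 5, matching y values: none (0 points).
  x = 4: rhs = 9, matching y values: 3, 14 (2 points).
  x = 5: rhs = 3, matching y values: none (0 points).
  x = 6: rhs = 10, matching y values: none (0 points).
  x = 7: rhs = 2, matching y values: 6, 11 (2 points).
  x = 8: rhs = 2, matching y values: 6, 11 (2 points).
  x = 9: rhs = 16, matching y values: 4, 13 (2 points).
  x = 10: rhs = 16, matching y values: 4, 13 (2 points).
  x = 11: rhs = 8, matching y values: 5, 12 (2 points).
  x = 12: rhs = 15, matching y values: 7, 10 (2 points).
  x = 13: rhs = 9, matching y values: 3, 14 (2 points).
  x = 14: rhs = 13, matching y values: 8, 9 (2 points).
  x = 15: rhs = 16, matching y values: 4, 13 (2 points).
  x = 16: rhs = 7, matching y values: none (0 points).
Total affine count: 24.
Full point count |E(F_17)| = 24 + 1 = 25.
Hasse bound: |25 − (17+1)| = |7| = 7 ≤ 2√17 ≈ 8.2462 ✓.


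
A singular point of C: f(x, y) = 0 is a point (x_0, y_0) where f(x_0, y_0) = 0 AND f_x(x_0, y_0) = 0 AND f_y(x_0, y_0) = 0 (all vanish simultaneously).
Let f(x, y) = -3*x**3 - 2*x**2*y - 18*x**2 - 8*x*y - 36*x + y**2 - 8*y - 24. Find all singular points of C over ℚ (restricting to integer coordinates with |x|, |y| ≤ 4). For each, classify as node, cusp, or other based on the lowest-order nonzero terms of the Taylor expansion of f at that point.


Singular points: {(-2, 0)}; classification: cusp.

Compute partial derivatives:
  f_x = -9*x**2 - 4*x*y - 36*x - 8*y - 36.
  f_y = -2*x**2 - 8*x + 2*y - 8.
Scan x_0 ∈ {−4, ..., 4}. For each x_0, f_y(x_0, y) is a polynomial in y; find its integer roots y ∈ {−4, ..., 4}, then test f_x and f at those candidates.
  x = -4: f_y(-4, y) = 2*y - 8; vanishes at y ∈ {4}. (-4, 4): f_x = -4 ≠ 0.
  x = -3: f_y(-3, y) = 2*y - 2; vanishes at y ∈ {1}. (-3, 1): f_x = -5 ≠ 0.
  x = -2: f_y(-2, y) = 2*y; vanishes at y ∈ {0}. (-2, 0): f_x = 0, f = 0 — SINGULAR.
  x = -1: f_y(-1, y) = 2*y - 2; vanishes at y ∈ {1}. (-1, 1): f_x = -13 ≠ 0.
  x = 0: f_y(0, y) = 2*y - 8; vanishes at y ∈ {4}. (0, 4): f_x = -68 ≠ 0.
  x = 1: f_y(1, y) = 2*y - 18; no integer root y with |y| ≤ 4.
  x = 2: f_y(2, y) = 2*y - 32; no integer root y with |y| ≤ 4.
  x = 3: f_y(3, y) = 2*y - 50; no integer root y with |y| ≤ 4.
  x = 4: f_y(4, y) = 2*y - 72; no integer root y with |y| ≤ 4.
Only singular point on the grid: (-2, 0).
Classify: substitute x = -2 + u, y = 0 + v and expand: f = -3*u**3 - 2*u**2*v + v**2.
No constant or linear terms (consistent with a singular point). Quadratic part: v**2. Cubic part: -3*u**3 - 2*u**2*v.
The quadratic part v**2 is a perfect square, so there is a single (double) tangent line v = 0, i.e. y = 0. Restricting the cubic part to that line (v = 0) leaves -3*u**3 ≠ 0, so f is not divisible by v and the branch is v² ≈ 3*u**3 to lowest order — this is a cusp.
Classification: cusp.
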